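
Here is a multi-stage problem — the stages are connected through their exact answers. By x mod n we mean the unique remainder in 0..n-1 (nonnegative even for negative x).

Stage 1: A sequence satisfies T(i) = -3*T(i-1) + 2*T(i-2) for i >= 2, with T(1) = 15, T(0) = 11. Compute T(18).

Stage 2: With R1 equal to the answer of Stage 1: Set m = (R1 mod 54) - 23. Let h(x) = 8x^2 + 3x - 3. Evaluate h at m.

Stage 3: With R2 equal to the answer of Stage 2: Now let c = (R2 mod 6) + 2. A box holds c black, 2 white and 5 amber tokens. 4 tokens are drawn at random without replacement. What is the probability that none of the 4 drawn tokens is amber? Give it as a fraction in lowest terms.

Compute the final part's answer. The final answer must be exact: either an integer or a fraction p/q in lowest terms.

Stage 1: T(2) = -3*(15) + 2*(11) = -23; iterating: T(2)=-23, T(3)=99, T(4)=-343, T(5)=1227, T(6)=-4367, T(7)=15555, T(8)=-55399, T(9)=197307, T(10)=-702719, T(11)=2502771, T(12)=-8913751, T(13)=31746795, T(14)=-113067887, T(15)=402697251, T(16)=-1434227527, T(17)=5108077083, T(18)=-18192686303; answer -18192686303
Stage 2: R1 = -18192686303; m = 20; 8*(20)^2 + 3*(20)^1 - 3 = (3200) + (60) + (-3) = 3257; answer 3257
Stage 3: R2 = 3257; c = 7; total draws C(14,4) = 1001; favorable C(9,4) = 126; P = 18/143; answer 18/143

18/143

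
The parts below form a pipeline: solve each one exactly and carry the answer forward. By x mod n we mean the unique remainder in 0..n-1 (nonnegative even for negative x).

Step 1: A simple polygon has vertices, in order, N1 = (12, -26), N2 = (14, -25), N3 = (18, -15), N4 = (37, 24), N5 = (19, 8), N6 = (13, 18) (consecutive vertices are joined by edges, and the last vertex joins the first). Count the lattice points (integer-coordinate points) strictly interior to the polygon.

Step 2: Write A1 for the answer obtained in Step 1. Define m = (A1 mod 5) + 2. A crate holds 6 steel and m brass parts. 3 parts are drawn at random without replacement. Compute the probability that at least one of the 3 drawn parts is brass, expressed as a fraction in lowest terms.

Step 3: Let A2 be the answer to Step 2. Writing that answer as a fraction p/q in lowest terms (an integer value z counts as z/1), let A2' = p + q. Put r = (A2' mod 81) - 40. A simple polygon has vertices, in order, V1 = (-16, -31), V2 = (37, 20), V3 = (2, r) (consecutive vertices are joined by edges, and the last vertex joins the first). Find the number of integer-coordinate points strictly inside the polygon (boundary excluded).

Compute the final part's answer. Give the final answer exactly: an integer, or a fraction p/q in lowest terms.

138

Step 1: cross terms: (12*-25 - 14*-26)=64, (14*-15 - 18*-25)=240, (18*24 - 37*-15)=987, (37*8 - 19*24)=-160, (19*18 - 13*8)=238, (13*-26 - 12*18)=-554; twice the area = |815| = 815; area = 815/2; boundary points = 1 + 2 + 1 + 2 + 2 + 1 = 9; strictly interior points = area - boundary/2 + 1 = 404; answer 404
Step 2: A1 = 404; m = 6; total draws C(12,3) = 220; complement C(6,3) = 20; favorable 220 - 20 = 200; P = 10/11; answer 10/11
Step 3: A2 = 10/11; threaded value p + q = 21; r = -19; cross terms: (-16*20 - 37*-31)=827, (37*-19 - 2*20)=-743, (2*-31 - -16*-19)=-366; twice the area = |-282| = 282; area = 141; boundary points = 1 + 1 + 6 = 8; strictly interior points = area - boundary/2 + 1 = 138; answer 138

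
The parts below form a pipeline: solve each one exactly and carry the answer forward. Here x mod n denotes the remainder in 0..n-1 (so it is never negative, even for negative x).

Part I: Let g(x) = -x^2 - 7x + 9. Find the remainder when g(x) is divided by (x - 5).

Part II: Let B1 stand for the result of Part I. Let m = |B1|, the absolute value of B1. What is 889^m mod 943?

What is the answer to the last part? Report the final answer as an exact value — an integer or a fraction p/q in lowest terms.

908

Part I: remainder = value at the root: -1*(5)^2 - 7*(5)^1 + 9 = (-25) + (-35) + (9) = -51; answer -51
Part II: B1 = -51; m = 51; squarings mod 943: 889^1=889, 889^2=87, 889^4=25, 889^8=625, 889^16=223, 889^32=693; 889^51 = 889^1 * 889^2 * 889^16 * 889^32 = 908 (mod 943); answer 908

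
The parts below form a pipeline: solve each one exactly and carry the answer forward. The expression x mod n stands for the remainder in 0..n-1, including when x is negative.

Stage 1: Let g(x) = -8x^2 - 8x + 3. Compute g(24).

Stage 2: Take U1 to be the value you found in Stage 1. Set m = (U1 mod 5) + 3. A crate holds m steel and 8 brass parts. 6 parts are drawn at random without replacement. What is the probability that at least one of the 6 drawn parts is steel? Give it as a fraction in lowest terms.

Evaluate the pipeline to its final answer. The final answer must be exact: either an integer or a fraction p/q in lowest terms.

Stage 1: -8*(24)^2 - 8*(24)^1 + 3 = (-4608) + (-192) + (3) = -4797; answer -4797
Stage 2: U1 = -4797; m = 6; total draws C(14,6) = 3003; complement C(8,6) = 28; favorable 3003 - 28 = 2975; P = 425/429; answer 425/429

425/429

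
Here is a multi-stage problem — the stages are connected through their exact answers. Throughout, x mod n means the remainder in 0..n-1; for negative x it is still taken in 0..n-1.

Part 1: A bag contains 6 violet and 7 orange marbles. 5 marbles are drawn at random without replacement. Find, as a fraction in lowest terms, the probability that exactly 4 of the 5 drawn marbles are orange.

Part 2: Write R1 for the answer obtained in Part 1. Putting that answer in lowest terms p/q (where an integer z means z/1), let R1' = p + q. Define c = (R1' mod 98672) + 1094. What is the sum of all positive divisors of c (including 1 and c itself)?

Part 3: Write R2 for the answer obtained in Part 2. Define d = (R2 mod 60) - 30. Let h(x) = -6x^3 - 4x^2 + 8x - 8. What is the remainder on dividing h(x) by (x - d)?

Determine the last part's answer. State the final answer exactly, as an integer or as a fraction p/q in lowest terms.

158152

Part 1: total draws C(13,5) = 1287; favorable C(7,4)*C(6,1) = 210; P = 70/429; answer 70/429
Part 2: R1 = 70/429; threaded value p + q = 499; c = 1593; 1593 = 3^3 * 59; sigma = (1 + 3 + 9 + 27) * (1 + 59) = 40 * 60 = 2400; answer 2400
Part 3: R2 = 2400; d = -30; remainder = value at the root: -6*(-30)^3 - 4*(-30)^2 + 8*(-30)^1 - 8 = (162000) + (-3600) + (-240) + (-8) = 158152; answer 158152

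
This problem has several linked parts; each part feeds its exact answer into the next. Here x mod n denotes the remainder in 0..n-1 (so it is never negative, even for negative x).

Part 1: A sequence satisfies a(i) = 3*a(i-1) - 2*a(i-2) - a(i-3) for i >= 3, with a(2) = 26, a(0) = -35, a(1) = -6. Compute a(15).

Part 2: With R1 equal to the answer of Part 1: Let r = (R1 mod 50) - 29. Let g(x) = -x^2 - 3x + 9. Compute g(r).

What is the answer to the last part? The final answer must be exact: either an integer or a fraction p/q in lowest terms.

Part 1: a(3) = 3*(26) - 2*(-6) - 1*(-35) = 125; iterating: a(3)=125, a(4)=329, a(5)=711, a(6)=1350, a(7)=2299, a(8)=3486, a(9)=4510, a(10)=4259, a(11)=271, a(12)=-12215, a(13)=-41446, a(14)=-100179, a(15)=-205430; answer -205430
Part 2: R1 = -205430; r = -9; -1*(-9)^2 - 3*(-9)^1 + 9 = (-81) + (27) + (9) = -45; answer -45

-45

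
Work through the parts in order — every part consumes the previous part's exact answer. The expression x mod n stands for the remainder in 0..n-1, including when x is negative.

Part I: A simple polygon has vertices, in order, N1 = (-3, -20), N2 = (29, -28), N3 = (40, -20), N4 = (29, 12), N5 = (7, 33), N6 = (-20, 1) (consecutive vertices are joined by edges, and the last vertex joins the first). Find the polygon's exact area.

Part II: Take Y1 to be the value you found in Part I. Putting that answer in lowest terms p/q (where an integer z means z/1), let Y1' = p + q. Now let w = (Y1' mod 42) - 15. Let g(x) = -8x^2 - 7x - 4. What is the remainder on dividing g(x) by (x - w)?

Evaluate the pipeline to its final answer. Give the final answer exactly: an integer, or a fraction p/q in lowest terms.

Part I: cross terms: (-3*-28 - 29*-20)=664, (29*-20 - 40*-28)=540, (40*12 - 29*-20)=1060, (29*33 - 7*12)=873, (7*1 - -20*33)=667, (-20*-20 - -3*1)=403; twice the area = |4207| = 4207; area = 4207/2; answer 4207/2
Part II: Y1 = 4207/2; threaded value p + q = 4209; w = -6; remainder = value at the root: -8*(-6)^2 - 7*(-6)^1 - 4 = (-288) + (42) + (-4) = -250; answer -250

-250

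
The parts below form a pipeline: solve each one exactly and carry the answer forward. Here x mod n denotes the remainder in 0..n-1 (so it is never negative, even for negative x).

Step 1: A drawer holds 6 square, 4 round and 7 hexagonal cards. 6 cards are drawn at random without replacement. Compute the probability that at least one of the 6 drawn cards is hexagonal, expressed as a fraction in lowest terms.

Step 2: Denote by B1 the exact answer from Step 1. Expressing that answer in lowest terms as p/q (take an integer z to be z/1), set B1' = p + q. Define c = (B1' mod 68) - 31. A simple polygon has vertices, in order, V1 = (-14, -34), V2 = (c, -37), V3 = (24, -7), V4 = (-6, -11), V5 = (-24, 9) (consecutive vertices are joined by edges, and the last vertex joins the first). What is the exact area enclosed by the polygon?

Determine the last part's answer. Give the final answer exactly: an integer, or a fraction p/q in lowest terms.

1159

Step 1: total draws C(17,6) = 12376; complement C(10,6) = 210; favorable 12376 - 210 = 12166; P = 869/884; answer 869/884
Step 2: B1 = 869/884; threaded value p + q = 1753; c = 22; cross terms: (-14*-37 - 22*-34)=1266, (22*-7 - 24*-37)=734, (24*-11 - -6*-7)=-306, (-6*9 - -24*-11)=-318, (-24*-34 - -14*9)=942; twice the area = |2318| = 2318; area = 1159; answer 1159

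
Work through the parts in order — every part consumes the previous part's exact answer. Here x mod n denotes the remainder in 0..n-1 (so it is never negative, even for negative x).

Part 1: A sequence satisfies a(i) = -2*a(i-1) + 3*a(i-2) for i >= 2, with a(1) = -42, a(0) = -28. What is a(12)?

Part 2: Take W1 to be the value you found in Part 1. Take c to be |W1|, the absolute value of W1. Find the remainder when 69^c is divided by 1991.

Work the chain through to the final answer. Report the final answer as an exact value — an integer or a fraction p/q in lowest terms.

Part 1: a(2) = -2*(-42) + 3*(-28) = 0; iterating: a(2)=0, a(3)=-126, a(4)=252, a(5)=-882, a(6)=2520, a(7)=-7686, a(8)=22932, a(9)=-68922, a(10)=206640, a(11)=-620046, a(12)=1860012; answer 1860012
Part 2: W1 = 1860012; c = 1860012; squarings mod 1991: 69^1=69, 69^2=779, 69^4=1577, 69^8=170, 69^16=1026, 69^32=1428, 69^64=400, 69^128=720, 69^256=740, 69^512=75, 69^1024=1643, 69^2048=1644, 69^4096=949, 69^8192=669, 69^16384=1577, 69^32768=170, 69^65536=1026, 69^131072=1428, 69^262144=400, 69^524288=720, 69^1048576=740; 69^1860012 = 69^4 * 69^8 * 69^32 * 69^128 * 69^256 * 69^8192 * 69^16384 * 69^262144 * 69^524288 * 69^1048576 = 306 (mod 1991); answer 306

306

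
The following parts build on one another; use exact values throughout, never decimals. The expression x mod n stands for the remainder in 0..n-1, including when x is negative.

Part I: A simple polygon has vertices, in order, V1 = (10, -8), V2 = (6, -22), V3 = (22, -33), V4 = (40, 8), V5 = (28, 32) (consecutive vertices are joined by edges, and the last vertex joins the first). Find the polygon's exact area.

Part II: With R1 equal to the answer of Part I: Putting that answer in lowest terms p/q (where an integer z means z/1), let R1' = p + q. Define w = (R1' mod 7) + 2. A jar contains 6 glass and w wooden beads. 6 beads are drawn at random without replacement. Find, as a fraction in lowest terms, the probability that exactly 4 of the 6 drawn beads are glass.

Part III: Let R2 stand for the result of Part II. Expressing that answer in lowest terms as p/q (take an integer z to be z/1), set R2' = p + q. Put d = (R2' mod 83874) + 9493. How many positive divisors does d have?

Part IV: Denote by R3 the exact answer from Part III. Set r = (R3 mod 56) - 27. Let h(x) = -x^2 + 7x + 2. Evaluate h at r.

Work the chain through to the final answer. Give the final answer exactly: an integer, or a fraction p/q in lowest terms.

Part I: cross terms: (10*-22 - 6*-8)=-172, (6*-33 - 22*-22)=286, (22*8 - 40*-33)=1496, (40*32 - 28*8)=1056, (28*-8 - 10*32)=-544; twice the area = |2122| = 2122; area = 1061; answer 1061
Part II: R1 = 1061; threaded value p + q = 1062; w = 7; total draws C(13,6) = 1716; favorable C(6,4)*C(7,2) = 315; P = 105/572; answer 105/572
Part III: R2 = 105/572; threaded value p + q = 677; d = 10170; 10170 = 2 * 3^2 * 5 * 113; number of divisors = (1+1) * (2+1) * (1+1) * (1+1) = 24; answer 24
Part IV: R3 = 24; r = -3; -1*(-3)^2 + 7*(-3)^1 + 2 = (-9) + (-21) + (2) = -28; answer -28

-28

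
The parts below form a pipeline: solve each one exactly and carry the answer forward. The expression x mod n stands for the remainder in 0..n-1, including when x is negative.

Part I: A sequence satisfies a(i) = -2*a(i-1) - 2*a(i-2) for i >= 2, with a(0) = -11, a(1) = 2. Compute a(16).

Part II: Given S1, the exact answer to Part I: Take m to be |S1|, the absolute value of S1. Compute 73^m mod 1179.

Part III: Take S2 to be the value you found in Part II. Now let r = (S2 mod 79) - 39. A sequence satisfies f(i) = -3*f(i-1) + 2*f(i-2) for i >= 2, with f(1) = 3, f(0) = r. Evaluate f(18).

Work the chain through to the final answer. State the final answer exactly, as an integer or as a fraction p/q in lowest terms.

13498544089

Part I: a(2) = -2*(2) - 2*(-11) = 18; iterating: a(2)=18, a(3)=-40, a(4)=44, a(5)=-8, a(6)=-72, a(7)=160, a(8)=-176, a(9)=32, a(10)=288, a(11)=-640, a(12)=704, a(13)=-128, a(14)=-1152, a(15)=2560, a(16)=-2816; answer -2816
Part II: S1 = -2816; m = 2816; squarings mod 1179: 73^1=73, 73^2=613, 73^4=847, 73^8=577, 73^16=451, 73^32=613, 73^64=847, 73^128=577, 73^256=451, 73^512=613, 73^1024=847, 73^2048=577; 73^2816 = 73^256 * 73^512 * 73^2048 = 451 (mod 1179); answer 451
Part III: S2 = 451; r = 17; f(2) = -3*(3) + 2*(17) = 25; iterating: f(2)=25, f(3)=-69, f(4)=257, f(5)=-909, f(6)=3241, f(7)=-11541, f(8)=41105, f(9)=-146397, f(10)=521401, f(11)=-1856997, f(12)=6613793, f(13)=-23555373, f(14)=83893705, f(15)=-298791861, f(16)=1064162993, f(17)=-3790072701, f(18)=13498544089; answer 13498544089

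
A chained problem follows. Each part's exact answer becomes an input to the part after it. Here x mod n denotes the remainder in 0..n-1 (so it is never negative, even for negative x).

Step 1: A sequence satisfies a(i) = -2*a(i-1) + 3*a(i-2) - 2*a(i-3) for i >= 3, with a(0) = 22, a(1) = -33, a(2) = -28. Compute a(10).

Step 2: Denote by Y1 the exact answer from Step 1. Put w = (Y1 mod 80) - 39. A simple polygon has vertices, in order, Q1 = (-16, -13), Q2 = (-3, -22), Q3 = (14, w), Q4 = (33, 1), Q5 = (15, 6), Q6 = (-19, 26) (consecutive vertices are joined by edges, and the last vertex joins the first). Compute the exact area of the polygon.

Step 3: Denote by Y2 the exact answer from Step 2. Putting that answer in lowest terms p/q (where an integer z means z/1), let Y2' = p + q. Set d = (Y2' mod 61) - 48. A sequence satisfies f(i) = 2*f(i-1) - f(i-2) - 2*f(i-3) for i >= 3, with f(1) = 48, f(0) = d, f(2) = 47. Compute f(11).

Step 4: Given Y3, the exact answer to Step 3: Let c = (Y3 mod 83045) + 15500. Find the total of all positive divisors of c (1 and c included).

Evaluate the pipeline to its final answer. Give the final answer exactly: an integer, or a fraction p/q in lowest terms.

51840

Step 1: a(3) = -2*(-28) + 3*(-33) - 2*(22) = -87; iterating: a(3)=-87, a(4)=156, a(5)=-517, a(6)=1676, a(7)=-5215, a(8)=16492, a(9)=-51981, a(10)=163868; answer 163868
Step 2: Y1 = 163868; w = -11; cross terms: (-16*-22 - -3*-13)=313, (-3*-11 - 14*-22)=341, (14*1 - 33*-11)=377, (33*6 - 15*1)=183, (15*26 - -19*6)=504, (-19*-13 - -16*26)=663; twice the area = |2381| = 2381; area = 2381/2; answer 2381/2
Step 3: Y2 = 2381/2; threaded value p + q = 2383; d = -44; f(3) = 2*(47) - 1*(48) - 2*(-44) = 134; iterating: f(3)=134, f(4)=125, f(5)=22, f(6)=-349, f(7)=-970, f(8)=-1635, f(9)=-1602, f(10)=371, f(11)=5614; answer 5614
Step 4: Y3 = 5614; c = 21114; 21114 = 2 * 3^3 * 17 * 23; sigma = (1 + 2) * (1 + 3 + 9 + 27) * (1 + 17) * (1 + 23) = 3 * 40 * 18 * 24 = 51840; answer 51840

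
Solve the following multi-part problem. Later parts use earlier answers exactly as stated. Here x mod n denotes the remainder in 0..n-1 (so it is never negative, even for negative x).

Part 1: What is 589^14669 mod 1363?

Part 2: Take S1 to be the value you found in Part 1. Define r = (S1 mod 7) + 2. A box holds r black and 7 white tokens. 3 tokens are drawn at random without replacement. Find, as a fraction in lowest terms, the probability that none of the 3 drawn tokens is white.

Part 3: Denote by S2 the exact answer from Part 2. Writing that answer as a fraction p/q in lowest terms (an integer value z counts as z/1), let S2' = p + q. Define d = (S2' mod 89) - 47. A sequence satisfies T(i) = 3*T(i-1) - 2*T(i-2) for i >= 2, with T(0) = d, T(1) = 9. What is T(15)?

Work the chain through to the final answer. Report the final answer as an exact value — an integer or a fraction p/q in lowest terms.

-786375

Part 1: squarings mod 1363: 589^1=589, 589^2=719, 589^4=384, 589^8=252, 589^16=806, 589^32=848, 589^64=803, 589^128=110, 589^256=1196, 589^512=629, 589^1024=371, 589^2048=1341, 589^4096=484, 589^8192=1183; 589^14669 = 589^1 * 589^4 * 589^8 * 589^64 * 589^256 * 589^2048 * 589^4096 * 589^8192 = 51 (mod 1363); answer 51
Part 2: S1 = 51; r = 4; total draws C(11,3) = 165; favorable C(4,3) = 4; P = 4/165; answer 4/165
Part 3: S2 = 4/165; threaded value p + q = 169; d = 33; T(2) = 3*(9) - 2*(33) = -39; iterating: T(2)=-39, T(3)=-135, T(4)=-327, T(5)=-711, T(6)=-1479, T(7)=-3015, T(8)=-6087, T(9)=-12231, T(10)=-24519, T(11)=-49095, T(12)=-98247, T(13)=-196551, T(14)=-393159, T(15)=-786375; answer -786375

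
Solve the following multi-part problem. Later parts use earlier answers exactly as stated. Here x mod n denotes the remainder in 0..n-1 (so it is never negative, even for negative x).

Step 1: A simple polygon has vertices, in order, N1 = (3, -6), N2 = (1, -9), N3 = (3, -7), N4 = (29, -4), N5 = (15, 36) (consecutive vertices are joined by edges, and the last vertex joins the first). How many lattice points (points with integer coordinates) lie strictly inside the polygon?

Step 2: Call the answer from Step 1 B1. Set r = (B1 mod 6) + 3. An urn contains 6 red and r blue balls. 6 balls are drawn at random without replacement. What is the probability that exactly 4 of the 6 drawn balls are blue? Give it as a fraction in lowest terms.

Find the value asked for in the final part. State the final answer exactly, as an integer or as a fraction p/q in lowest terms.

75/308

Step 1: cross terms: (3*-9 - 1*-6)=-21, (1*-7 - 3*-9)=20, (3*-4 - 29*-7)=191, (29*36 - 15*-4)=1104, (15*-6 - 3*36)=-198; twice the area = |1096| = 1096; area = 548; boundary points = 1 + 2 + 1 + 2 + 6 = 12; strictly interior points = area - boundary/2 + 1 = 543; answer 543
Step 2: B1 = 543; r = 6; total draws C(12,6) = 924; favorable C(6,4)*C(6,2) = 225; P = 75/308; answer 75/308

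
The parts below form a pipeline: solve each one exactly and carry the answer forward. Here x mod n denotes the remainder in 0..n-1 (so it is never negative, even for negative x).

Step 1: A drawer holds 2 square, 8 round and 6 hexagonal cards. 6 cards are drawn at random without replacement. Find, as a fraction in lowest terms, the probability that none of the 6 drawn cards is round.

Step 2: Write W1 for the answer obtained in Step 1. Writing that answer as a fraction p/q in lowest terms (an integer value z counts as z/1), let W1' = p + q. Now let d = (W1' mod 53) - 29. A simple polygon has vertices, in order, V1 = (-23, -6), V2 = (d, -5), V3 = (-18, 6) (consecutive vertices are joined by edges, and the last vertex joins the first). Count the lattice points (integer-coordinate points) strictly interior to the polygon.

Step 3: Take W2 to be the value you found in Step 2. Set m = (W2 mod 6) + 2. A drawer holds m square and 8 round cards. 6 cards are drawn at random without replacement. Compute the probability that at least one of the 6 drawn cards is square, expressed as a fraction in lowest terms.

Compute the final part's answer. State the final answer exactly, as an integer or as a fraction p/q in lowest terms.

Step 1: total draws C(16,6) = 8008; favorable C(8,6) = 28; P = 1/286; answer 1/286
Step 2: W1 = 1/286; threaded value p + q = 287; d = -7; cross terms: (-23*-5 - -7*-6)=73, (-7*6 - -18*-5)=-132, (-18*-6 - -23*6)=246; twice the area = |187| = 187; area = 187/2; boundary points = 1 + 11 + 1 = 13; strictly interior points = area - boundary/2 + 1 = 88; answer 88
Step 3: W2 = 88; m = 6; total draws C(14,6) = 3003; complement C(8,6) = 28; favorable 3003 - 28 = 2975; P = 425/429; answer 425/429

425/429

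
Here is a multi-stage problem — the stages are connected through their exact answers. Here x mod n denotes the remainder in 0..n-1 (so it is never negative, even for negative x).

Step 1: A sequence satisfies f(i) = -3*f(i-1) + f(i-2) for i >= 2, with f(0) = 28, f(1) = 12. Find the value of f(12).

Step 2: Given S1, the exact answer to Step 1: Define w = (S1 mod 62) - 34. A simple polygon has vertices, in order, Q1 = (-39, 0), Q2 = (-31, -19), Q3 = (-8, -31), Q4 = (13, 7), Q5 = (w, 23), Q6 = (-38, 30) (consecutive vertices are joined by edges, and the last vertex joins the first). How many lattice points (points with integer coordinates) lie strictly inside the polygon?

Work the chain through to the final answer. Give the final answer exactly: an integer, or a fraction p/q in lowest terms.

1980

Step 1: f(2) = -3*(12) + 1*(28) = -8; iterating: f(2)=-8, f(3)=36, f(4)=-116, f(5)=384, f(6)=-1268, f(7)=4188, f(8)=-13832, f(9)=45684, f(10)=-150884, f(11)=498336, f(12)=-1645892; answer -1645892
Step 2: S1 = -1645892; w = -12; cross terms: (-39*-19 - -31*0)=741, (-31*-31 - -8*-19)=809, (-8*7 - 13*-31)=347, (13*23 - -12*7)=383, (-12*30 - -38*23)=514, (-38*0 - -39*30)=1170; twice the area = |3964| = 3964; area = 1982; boundary points = 1 + 1 + 1 + 1 + 1 + 1 = 6; strictly interior points = area - boundary/2 + 1 = 1980; answer 1980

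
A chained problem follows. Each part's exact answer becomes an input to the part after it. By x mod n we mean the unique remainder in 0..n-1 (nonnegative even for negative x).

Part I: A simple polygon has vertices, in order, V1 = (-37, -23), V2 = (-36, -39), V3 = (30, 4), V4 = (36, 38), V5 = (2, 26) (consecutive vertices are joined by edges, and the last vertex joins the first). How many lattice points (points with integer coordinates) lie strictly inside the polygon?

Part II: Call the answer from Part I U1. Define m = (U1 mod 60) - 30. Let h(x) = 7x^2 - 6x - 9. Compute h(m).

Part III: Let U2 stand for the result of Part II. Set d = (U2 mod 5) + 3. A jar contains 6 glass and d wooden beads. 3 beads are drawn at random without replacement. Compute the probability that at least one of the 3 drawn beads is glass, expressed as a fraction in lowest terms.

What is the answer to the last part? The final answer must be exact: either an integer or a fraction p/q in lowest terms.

251/286

Part I: cross terms: (-37*-39 - -36*-23)=615, (-36*4 - 30*-39)=1026, (30*38 - 36*4)=996, (36*26 - 2*38)=860, (2*-23 - -37*26)=916; twice the area = |4413| = 4413; area = 4413/2; boundary points = 1 + 1 + 2 + 2 + 1 = 7; strictly interior points = area - boundary/2 + 1 = 2204; answer 2204
Part II: U1 = 2204; m = 14; 7*(14)^2 - 6*(14)^1 - 9 = (1372) + (-84) + (-9) = 1279; answer 1279
Part III: U2 = 1279; d = 7; total draws C(13,3) = 286; complement C(7,3) = 35; favorable 286 - 35 = 251; P = 251/286; answer 251/286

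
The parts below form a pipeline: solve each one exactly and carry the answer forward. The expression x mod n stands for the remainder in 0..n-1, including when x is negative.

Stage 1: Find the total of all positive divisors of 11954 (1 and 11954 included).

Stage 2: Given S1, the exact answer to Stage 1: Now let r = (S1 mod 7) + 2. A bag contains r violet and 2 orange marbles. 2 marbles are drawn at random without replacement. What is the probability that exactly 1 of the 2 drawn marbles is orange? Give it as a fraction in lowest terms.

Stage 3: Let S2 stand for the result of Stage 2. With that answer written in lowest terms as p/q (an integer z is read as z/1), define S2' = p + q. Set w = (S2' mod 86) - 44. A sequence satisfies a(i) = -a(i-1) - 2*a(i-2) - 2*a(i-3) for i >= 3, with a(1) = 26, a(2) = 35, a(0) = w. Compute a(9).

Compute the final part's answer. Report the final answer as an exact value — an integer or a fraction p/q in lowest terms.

Stage 1: 11954 = 2 * 43 * 139; sigma = (1 + 2) * (1 + 43) * (1 + 139) = 3 * 44 * 140 = 18480; answer 18480
Stage 2: S1 = 18480; r = 2; total draws C(4,2) = 6; favorable C(2,1)*C(2,1) = 4; P = 2/3; answer 2/3
Stage 3: S2 = 2/3; threaded value p + q = 5; w = -39; a(3) = -1*(35) - 2*(26) - 2*(-39) = -9; iterating: a(3)=-9, a(4)=-113, a(5)=61, a(6)=183, a(7)=-79, a(8)=-409, a(9)=201; answer 201

201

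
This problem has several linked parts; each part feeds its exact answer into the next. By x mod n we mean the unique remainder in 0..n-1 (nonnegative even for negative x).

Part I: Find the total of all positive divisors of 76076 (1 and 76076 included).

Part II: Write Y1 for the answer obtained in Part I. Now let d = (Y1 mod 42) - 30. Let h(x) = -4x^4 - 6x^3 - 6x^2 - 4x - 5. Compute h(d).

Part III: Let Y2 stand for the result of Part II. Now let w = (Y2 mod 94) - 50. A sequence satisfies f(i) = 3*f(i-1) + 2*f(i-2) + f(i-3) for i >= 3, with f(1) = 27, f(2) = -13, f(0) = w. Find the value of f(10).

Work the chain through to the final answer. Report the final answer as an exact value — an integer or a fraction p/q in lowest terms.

Part I: 76076 = 2^2 * 7 * 11 * 13 * 19; sigma = (1 + 2 + 4) * (1 + 7) * (1 + 11) * (1 + 13) * (1 + 19) = 7 * 8 * 12 * 14 * 20 = 188160; answer 188160
Part II: Y1 = 188160; d = -30; -4*(-30)^4 - 6*(-30)^3 - 6*(-30)^2 - 4*(-30)^1 - 5 = (-3240000) + (162000) + (-5400) + (120) + (-5) = -3083285; answer -3083285
Part III: Y2 = -3083285; w = -41; f(3) = 3*(-13) + 2*(27) + 1*(-41) = -26; iterating: f(3)=-26, f(4)=-77, f(5)=-296, f(6)=-1068, f(7)=-3873, f(8)=-14051, f(9)=-50967, f(10)=-184876; answer -184876

-184876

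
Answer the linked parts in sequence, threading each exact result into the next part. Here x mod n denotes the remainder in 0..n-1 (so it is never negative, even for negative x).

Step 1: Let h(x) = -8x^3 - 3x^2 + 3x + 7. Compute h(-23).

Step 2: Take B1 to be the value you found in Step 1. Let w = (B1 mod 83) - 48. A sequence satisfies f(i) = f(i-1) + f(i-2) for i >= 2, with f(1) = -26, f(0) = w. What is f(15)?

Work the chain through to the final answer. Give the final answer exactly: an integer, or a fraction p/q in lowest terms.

Step 1: -8*(-23)^3 - 3*(-23)^2 + 3*(-23)^1 + 7 = (97336) + (-1587) + (-69) + (7) = 95687; answer 95687
Step 2: B1 = 95687; w = 23; f(2) = 1*(-26) + 1*(23) = -3; iterating: f(2)=-3, f(3)=-29, f(4)=-32, f(5)=-61, f(6)=-93, f(7)=-154, f(8)=-247, f(9)=-401, f(10)=-648, f(11)=-1049, f(12)=-1697, f(13)=-2746, f(14)=-4443, f(15)=-7189; answer -7189

-7189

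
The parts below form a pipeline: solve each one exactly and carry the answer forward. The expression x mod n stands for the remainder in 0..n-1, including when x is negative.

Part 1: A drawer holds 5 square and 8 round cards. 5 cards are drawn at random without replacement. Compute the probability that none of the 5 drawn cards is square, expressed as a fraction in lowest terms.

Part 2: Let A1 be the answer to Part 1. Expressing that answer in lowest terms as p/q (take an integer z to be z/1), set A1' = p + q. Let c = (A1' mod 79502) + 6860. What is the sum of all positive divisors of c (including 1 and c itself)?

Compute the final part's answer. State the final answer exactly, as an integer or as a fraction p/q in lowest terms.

8848

Part 1: total draws C(13,5) = 1287; favorable C(8,5) = 56; P = 56/1287; answer 56/1287
Part 2: A1 = 56/1287; threaded value p + q = 1343; c = 8203; 8203 = 13 * 631; sigma = (1 + 13) * (1 + 631) = 14 * 632 = 8848; answer 8848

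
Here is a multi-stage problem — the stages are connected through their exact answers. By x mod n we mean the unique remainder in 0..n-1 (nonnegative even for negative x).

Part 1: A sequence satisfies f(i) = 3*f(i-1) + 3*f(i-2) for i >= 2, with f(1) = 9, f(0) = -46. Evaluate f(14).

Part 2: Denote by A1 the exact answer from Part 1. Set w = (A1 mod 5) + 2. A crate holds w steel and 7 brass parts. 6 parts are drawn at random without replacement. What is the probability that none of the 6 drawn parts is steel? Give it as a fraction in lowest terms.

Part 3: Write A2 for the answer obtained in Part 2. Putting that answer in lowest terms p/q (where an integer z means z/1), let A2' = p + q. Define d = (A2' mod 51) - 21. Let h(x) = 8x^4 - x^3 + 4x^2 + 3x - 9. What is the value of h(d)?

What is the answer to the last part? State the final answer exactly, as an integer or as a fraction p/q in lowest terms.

Part 1: f(2) = 3*(9) + 3*(-46) = -111; iterating: f(2)=-111, f(3)=-306, f(4)=-1251, f(5)=-4671, f(6)=-17766, f(7)=-67311, f(8)=-255231, f(9)=-967626, f(10)=-3668571, f(11)=-13908591, f(12)=-52731486, f(13)=-199920231, f(14)=-757955151; answer -757955151
Part 2: A1 = -757955151; w = 6; total draws C(13,6) = 1716; favorable C(7,6) = 7; P = 7/1716; answer 7/1716
Part 3: A2 = 7/1716; threaded value p + q = 1723; d = 19; 8*(19)^4 - 1*(19)^3 + 4*(19)^2 + 3*(19)^1 - 9 = (1042568) + (-6859) + (1444) + (57) + (-9) = 1037201; answer 1037201

1037201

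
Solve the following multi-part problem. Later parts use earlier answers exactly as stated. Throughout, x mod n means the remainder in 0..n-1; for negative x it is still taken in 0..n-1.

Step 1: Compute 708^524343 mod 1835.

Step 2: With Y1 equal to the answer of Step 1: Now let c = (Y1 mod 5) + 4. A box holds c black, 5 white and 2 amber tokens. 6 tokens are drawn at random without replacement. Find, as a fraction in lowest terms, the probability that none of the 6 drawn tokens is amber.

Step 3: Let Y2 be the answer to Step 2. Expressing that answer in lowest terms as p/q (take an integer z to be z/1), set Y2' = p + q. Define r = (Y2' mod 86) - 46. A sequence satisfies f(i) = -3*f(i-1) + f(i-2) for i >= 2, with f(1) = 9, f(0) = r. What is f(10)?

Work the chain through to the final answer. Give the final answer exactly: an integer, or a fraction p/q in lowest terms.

Step 1: squarings mod 1835: 708^1=708, 708^2=309, 708^4=61, 708^8=51, 708^16=766, 708^32=1391, 708^64=791, 708^128=1781, 708^256=1081, 708^512=1501, 708^1024=1456, 708^2048=511, 708^4096=551, 708^8192=826, 708^16384=1491, 708^32768=896, 708^65536=921, 708^131072=471, 708^262144=1641, 708^524288=936; 708^524343 = 708^1 * 708^2 * 708^4 * 708^16 * 708^32 * 708^524288 = 262 (mod 1835); answer 262
Step 2: Y1 = 262; c = 6; total draws C(13,6) = 1716; favorable C(11,6) = 462; P = 7/26; answer 7/26
Step 3: Y2 = 7/26; threaded value p + q = 33; r = -13; f(2) = -3*(9) + 1*(-13) = -40; iterating: f(2)=-40, f(3)=129, f(4)=-427, f(5)=1410, f(6)=-4657, f(7)=15381, f(8)=-50800, f(9)=167781, f(10)=-554143; answer -554143

-554143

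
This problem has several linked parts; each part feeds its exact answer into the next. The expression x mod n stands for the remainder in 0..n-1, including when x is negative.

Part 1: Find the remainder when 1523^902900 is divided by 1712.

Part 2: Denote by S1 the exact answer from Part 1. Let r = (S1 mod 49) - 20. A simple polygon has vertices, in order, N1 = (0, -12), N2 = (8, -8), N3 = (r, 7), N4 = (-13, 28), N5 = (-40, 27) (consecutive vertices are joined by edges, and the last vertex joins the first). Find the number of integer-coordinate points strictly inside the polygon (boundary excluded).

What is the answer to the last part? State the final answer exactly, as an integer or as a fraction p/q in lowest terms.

669

Part 1: squarings mod 1712: 1523^1=1523, 1523^2=1481, 1523^4=289, 1523^8=1345, 1523^16=1153, 1523^32=897, 1523^64=1681, 1523^128=961, 1523^256=753, 1523^512=337, 1523^1024=577, 1523^2048=801, 1523^4096=1313, 1523^8192=1697, 1523^16384=225, 1523^32768=977, 1523^65536=945, 1523^131072=1073, 1523^262144=865, 1523^524288=81; 1523^902900 = 1523^4 * 1523^16 * 1523^32 * 1523^64 * 1523^128 * 1523^512 * 1523^1024 * 1523^16384 * 1523^32768 * 1523^65536 * 1523^262144 * 1523^524288 = 849 (mod 1712); answer 849
Part 2: S1 = 849; r = -4; cross terms: (0*-8 - 8*-12)=96, (8*7 - -4*-8)=24, (-4*28 - -13*7)=-21, (-13*27 - -40*28)=769, (-40*-12 - 0*27)=480; twice the area = |1348| = 1348; area = 674; boundary points = 4 + 3 + 3 + 1 + 1 = 12; strictly interior points = area - boundary/2 + 1 = 669; answer 669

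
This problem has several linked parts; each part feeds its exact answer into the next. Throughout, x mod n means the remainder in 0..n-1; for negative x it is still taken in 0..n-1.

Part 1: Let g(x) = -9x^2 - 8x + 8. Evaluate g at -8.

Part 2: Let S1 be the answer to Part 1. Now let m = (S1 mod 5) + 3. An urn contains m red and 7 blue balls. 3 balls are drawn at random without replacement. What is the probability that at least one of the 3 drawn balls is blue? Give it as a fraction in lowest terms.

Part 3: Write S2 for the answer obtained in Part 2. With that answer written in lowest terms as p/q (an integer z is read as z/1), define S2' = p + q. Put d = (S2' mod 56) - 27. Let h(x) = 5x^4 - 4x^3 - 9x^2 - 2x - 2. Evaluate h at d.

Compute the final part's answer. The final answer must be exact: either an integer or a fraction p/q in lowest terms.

620880

Part 1: -9*(-8)^2 - 8*(-8)^1 + 8 = (-576) + (64) + (8) = -504; answer -504
Part 2: S1 = -504; m = 4; total draws C(11,3) = 165; complement C(4,3) = 4; favorable 165 - 4 = 161; P = 161/165; answer 161/165
Part 3: S2 = 161/165; threaded value p + q = 326; d = 19; 5*(19)^4 - 4*(19)^3 - 9*(19)^2 - 2*(19)^1 - 2 = (651605) + (-27436) + (-3249) + (-38) + (-2) = 620880; answer 620880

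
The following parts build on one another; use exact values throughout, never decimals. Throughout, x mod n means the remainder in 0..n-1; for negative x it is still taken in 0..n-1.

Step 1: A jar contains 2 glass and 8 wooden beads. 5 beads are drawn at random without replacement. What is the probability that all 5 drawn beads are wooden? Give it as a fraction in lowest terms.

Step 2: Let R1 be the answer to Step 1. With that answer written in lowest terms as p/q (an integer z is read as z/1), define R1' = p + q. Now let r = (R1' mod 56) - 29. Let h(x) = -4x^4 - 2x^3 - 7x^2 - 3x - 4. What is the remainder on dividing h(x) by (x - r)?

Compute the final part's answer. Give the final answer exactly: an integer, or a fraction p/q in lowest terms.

Step 1: total draws C(10,5) = 252; favorable C(8,5) = 56; P = 2/9; answer 2/9
Step 2: R1 = 2/9; threaded value p + q = 11; r = -18; remainder = value at the root: -4*(-18)^4 - 2*(-18)^3 - 7*(-18)^2 - 3*(-18)^1 - 4 = (-419904) + (11664) + (-2268) + (54) + (-4) = -410458; answer -410458

-410458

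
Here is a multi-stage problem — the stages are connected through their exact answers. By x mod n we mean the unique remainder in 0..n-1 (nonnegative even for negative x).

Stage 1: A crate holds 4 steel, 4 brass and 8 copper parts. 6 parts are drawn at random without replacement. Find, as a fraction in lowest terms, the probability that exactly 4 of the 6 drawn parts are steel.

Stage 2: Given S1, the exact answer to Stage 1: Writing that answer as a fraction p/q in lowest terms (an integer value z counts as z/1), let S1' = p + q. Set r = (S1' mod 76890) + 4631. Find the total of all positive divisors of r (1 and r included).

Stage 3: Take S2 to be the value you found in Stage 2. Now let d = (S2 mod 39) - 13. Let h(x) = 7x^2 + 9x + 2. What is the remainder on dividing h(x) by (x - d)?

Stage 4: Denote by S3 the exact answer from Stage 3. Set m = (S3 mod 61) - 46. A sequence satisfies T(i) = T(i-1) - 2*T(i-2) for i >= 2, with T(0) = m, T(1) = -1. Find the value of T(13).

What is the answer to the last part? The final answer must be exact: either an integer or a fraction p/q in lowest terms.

901

Stage 1: total draws C(16,6) = 8008; favorable C(4,4)*C(12,2) = 66; P = 3/364; answer 3/364
Stage 2: S1 = 3/364; threaded value p + q = 367; r = 4998; 4998 = 2 * 3 * 7^2 * 17; sigma = (1 + 2) * (1 + 3) * (1 + 7 + 49) * (1 + 17) = 3 * 4 * 57 * 18 = 12312; answer 12312
Stage 3: S2 = 12312; d = 14; remainder = value at the root: 7*(14)^2 + 9*(14)^1 + 2 = (1372) + (126) + (2) = 1500; answer 1500
Stage 4: S3 = 1500; m = -10; T(2) = 1*(-1) - 2*(-10) = 19; iterating: T(2)=19, T(3)=21, T(4)=-17, T(5)=-59, T(6)=-25, T(7)=93, T(8)=143, T(9)=-43, T(10)=-329, T(11)=-243, T(12)=415, T(13)=901; answer 901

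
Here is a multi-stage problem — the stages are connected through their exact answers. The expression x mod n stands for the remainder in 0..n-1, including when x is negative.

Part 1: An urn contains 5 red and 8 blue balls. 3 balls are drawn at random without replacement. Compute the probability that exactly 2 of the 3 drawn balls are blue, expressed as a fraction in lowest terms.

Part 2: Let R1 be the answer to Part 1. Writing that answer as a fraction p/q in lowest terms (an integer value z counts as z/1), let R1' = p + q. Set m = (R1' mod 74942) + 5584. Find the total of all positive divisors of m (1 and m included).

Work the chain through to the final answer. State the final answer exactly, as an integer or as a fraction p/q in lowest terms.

6912

Part 1: total draws C(13,3) = 286; favorable C(8,2)*C(5,1) = 140; P = 70/143; answer 70/143
Part 2: R1 = 70/143; threaded value p + q = 213; m = 5797; 5797 = 11 * 17 * 31; sigma = (1 + 11) * (1 + 17) * (1 + 31) = 12 * 18 * 32 = 6912; answer 6912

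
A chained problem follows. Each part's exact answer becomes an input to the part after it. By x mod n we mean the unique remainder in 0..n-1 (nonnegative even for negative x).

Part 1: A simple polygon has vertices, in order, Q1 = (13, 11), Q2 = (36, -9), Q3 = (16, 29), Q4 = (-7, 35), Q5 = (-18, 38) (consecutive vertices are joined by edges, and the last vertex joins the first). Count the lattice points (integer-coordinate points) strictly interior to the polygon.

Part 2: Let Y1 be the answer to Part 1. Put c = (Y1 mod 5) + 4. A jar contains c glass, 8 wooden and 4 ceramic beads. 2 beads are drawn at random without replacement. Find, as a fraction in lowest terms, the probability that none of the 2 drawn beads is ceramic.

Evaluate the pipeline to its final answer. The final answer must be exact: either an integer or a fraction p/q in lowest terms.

35/57

Part 1: cross terms: (13*-9 - 36*11)=-513, (36*29 - 16*-9)=1188, (16*35 - -7*29)=763, (-7*38 - -18*35)=364, (-18*11 - 13*38)=-692; twice the area = |1110| = 1110; area = 555; boundary points = 1 + 2 + 1 + 1 + 1 = 6; strictly interior points = area - boundary/2 + 1 = 553; answer 553
Part 2: Y1 = 553; c = 7; total draws C(19,2) = 171; favorable C(15,2) = 105; P = 35/57; answer 35/57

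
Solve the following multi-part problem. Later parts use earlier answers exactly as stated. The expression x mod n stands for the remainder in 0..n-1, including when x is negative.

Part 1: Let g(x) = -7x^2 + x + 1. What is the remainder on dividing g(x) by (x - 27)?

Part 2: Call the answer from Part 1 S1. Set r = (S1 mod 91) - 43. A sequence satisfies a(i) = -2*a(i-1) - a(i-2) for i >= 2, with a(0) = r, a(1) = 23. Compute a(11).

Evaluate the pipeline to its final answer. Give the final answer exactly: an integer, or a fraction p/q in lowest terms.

Part 1: remainder = value at the root: -7*(27)^2 + 1*(27)^1 + 1 = (-5103) + (27) + (1) = -5075; answer -5075
Part 2: S1 = -5075; r = -22; a(2) = -2*(23) - 1*(-22) = -24; iterating: a(2)=-24, a(3)=25, a(4)=-26, a(5)=27, a(6)=-28, a(7)=29, a(8)=-30, a(9)=31, a(10)=-32, a(11)=33; answer 33

33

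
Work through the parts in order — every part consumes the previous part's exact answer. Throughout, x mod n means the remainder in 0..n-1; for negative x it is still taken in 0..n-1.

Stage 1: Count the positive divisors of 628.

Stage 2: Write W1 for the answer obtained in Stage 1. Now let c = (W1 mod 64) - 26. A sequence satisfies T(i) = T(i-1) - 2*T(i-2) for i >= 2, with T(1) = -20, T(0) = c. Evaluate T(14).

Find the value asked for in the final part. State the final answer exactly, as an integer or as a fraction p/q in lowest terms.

Stage 1: 628 = 2^2 * 157; number of divisors = (2+1) * (1+1) = 6; answer 6
Stage 2: W1 = 6; c = -20; T(2) = 1*(-20) - 2*(-20) = 20; iterating: T(2)=20, T(3)=60, T(4)=20, T(5)=-100, T(6)=-140, T(7)=60, T(8)=340, T(9)=220, T(10)=-460, T(11)=-900, T(12)=20, T(13)=1820, T(14)=1780; answer 1780

1780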